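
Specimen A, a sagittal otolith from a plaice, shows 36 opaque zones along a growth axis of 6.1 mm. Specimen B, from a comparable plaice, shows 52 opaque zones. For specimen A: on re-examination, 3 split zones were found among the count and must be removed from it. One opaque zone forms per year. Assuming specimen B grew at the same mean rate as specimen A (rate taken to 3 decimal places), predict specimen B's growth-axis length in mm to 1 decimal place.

Specimen A: correcting the raw count gives 36 − 3 = 33 true opaque zones.
A: Extension rate ≈ 6.1 / 33 = 0.185 mm/yr.
B's length ≈ 0.185 × 52 = 9.6 mm.

9.6 mm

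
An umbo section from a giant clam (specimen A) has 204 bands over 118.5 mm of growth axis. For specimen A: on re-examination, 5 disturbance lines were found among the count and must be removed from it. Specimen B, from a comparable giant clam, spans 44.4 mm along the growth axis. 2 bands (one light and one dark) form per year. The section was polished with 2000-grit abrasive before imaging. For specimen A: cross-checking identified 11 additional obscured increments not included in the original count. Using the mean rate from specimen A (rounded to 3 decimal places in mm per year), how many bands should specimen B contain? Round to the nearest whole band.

Specimen A: true band count = 204 − 5 + 11 = 210.
Specimen A: 210 bands at 2 per year is 210 / 2 = 105 years.
A: Extension rate ≈ 118.5 / 105 = 1.129 mm per year.
Specimen B: 44.4 mm / 1.129 mm per year = 39.33 years; at 2 bands per year that is 39.33 × 2 ≈ 79 bands.

79 bands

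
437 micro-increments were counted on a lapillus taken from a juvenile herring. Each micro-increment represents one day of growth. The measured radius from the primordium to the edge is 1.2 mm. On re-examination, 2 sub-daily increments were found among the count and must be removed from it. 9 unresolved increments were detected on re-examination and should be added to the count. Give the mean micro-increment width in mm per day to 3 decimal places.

0.003 mm per day

Adjusted count: 437 − 2 + 9 = 444 micro-increments.
Mean rate = 1.2 mm / 444 days ≈ 0.003 mm per day.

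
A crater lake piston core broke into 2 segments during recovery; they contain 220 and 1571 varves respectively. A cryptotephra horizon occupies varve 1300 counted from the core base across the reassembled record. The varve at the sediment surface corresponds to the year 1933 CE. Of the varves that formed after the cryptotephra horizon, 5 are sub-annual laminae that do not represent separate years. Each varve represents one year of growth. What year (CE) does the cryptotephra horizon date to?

Total varves = 220 + 1571 = 1791.
The cryptotephra horizon sits at varve 1300 from the core base, so 1791 − 1300 = 491 varves formed after it.
491 − 5 false = 486 true varves after the cryptotephra horizon.
1933 − 486 = 1447 CE.

1447 CE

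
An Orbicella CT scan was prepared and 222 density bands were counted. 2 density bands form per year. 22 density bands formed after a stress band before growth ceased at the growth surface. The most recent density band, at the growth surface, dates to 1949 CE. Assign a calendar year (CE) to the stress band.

1938 CE

22 density bands formed after the stress band.
Dividing by 2 density bands per year: 22 / 2 = 11 years.
The density band at the growth surface is 1949 CE, so the stress band dates to 1949 − 11 = 1938 CE.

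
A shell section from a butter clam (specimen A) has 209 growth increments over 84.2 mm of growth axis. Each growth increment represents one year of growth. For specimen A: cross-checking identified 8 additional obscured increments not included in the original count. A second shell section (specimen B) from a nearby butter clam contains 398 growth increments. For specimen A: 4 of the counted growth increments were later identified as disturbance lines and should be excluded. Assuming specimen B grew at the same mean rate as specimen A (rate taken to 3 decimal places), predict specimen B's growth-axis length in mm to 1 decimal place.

Specimen A: correcting the raw count gives 209 − 4 + 8 = 213 true growth increments.
A: Mean rate = 84.2 mm / 213 years ≈ 0.395 mm/yr.
For B, 0.395 mm/year × 398 years = 157.2 mm.

157.2 mm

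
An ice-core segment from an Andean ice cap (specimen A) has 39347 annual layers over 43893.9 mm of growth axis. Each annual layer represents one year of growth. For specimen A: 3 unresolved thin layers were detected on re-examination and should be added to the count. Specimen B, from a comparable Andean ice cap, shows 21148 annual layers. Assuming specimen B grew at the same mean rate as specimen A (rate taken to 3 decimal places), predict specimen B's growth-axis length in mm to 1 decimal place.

Specimen A: correcting the raw count gives 39347 + 3 = 39350 true annual layers.
A: 43893.9 mm over 39350 years gives 43893.9 / 39350 ≈ 1.115 mm per year.
For B, 1.115 mm/year × 21148 years = 23580.0 mm.

23580.0 mm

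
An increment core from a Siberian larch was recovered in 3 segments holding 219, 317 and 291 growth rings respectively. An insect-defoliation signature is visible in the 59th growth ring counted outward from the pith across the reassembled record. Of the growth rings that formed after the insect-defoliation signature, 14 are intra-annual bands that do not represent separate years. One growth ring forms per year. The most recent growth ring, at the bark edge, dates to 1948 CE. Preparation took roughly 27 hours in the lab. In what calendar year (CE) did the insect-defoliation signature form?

1194 CE

Total growth rings = 219 + 317 + 291 = 827.
827 − 59 = 768 growth rings lie beyond the insect-defoliation signature toward the bark edge.
768 − 14 false = 754 true growth rings after the insect-defoliation signature.
The growth ring at the bark edge is 1948 CE, so the insect-defoliation signature dates to 1948 − 754 = 1194 CE.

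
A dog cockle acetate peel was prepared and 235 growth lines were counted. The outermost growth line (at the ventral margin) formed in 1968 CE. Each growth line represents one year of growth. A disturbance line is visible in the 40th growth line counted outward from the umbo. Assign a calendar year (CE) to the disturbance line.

1773 CE

235 − 40 = 195 growth lines lie beyond the disturbance line toward the ventral margin.
1968 − 195 = 1773 CE.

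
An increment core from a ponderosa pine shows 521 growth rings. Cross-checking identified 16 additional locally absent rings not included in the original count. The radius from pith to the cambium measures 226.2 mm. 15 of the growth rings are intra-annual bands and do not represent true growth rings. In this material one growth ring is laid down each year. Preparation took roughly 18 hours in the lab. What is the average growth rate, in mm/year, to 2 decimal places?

Correcting the raw count gives 521 − 15 + 16 = 522 true growth rings.
226.2 mm over 522 years gives 226.2 / 522 ≈ 0.43 mm/year.

0.43 mm/year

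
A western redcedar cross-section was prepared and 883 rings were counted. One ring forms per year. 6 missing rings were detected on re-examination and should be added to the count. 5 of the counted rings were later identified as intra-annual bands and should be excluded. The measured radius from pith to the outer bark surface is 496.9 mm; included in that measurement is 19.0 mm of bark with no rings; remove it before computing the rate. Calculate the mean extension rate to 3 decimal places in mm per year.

Correcting the raw count gives 883 − 5 + 6 = 884 true rings.
Net length = 496.9 − 19.0 = 477.9 mm.
477.9 mm over 884 years gives 477.9 / 884 ≈ 0.541 mm per year.

0.541 mm per year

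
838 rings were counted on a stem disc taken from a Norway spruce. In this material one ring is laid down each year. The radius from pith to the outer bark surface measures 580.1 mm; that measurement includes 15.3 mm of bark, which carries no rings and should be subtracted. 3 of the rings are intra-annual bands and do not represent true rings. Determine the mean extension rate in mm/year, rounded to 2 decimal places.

0.68 mm/year

Correcting the raw count gives 838 − 3 = 835 true rings.
The growth record spans 580.1 − 15.3 = 564.8 mm.
564.8 mm over 835 years gives 564.8 / 835 ≈ 0.68 mm/year.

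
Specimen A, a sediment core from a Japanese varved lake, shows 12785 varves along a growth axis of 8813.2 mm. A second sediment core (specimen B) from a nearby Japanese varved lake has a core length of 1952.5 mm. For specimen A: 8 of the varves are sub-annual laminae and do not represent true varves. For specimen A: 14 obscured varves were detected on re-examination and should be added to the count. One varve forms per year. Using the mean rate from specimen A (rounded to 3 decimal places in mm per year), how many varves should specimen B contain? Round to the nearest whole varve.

2834 varves

Specimen A: adjusted count: 12785 − 8 + 14 = 12791 varves.
A: Extension rate ≈ 8813.2 / 12791 = 0.689 mm/year.
B spans 1952.5 / 0.689 = 2833.82 years ≈ 2834 varves.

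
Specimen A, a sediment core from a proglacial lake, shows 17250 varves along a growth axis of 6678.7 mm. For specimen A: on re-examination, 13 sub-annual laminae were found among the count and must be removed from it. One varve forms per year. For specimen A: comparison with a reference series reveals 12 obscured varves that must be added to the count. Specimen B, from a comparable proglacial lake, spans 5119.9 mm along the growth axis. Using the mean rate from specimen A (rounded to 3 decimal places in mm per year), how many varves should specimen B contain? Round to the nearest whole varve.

13230 varves

Specimen A: true varve count = 17250 − 13 + 12 = 17249.
A: Mean rate = 6678.7 mm / 17249 years ≈ 0.387 mm/year.
For B, 5119.9 / 0.387 = 13229.72 years ≈ 13230 varves.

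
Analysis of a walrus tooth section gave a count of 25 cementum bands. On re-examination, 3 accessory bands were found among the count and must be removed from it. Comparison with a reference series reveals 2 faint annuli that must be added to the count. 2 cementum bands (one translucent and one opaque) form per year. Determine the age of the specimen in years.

12 yr

True cementum band count = 25 − 3 + 2 = 24.
24 cementum bands at 2 per year is 24 / 2 = 12 years.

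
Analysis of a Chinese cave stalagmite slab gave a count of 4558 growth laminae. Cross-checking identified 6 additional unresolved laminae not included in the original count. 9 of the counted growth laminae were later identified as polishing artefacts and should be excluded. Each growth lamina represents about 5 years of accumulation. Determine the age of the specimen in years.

22775 yr

After corrections the count is 4558 − 9 + 6 = 4555 growth laminae.
Multiplying by 5 years per growth lamina: 4555 × 5 = 22775 years.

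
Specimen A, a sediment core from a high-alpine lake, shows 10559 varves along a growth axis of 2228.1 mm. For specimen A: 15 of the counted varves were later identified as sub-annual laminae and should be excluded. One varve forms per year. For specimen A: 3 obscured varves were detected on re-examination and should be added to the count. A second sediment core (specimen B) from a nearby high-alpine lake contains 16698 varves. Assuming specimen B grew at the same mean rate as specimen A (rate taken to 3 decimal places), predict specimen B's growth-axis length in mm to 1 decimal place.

3523.3 mm

Specimen A: adjusted count: 10559 − 15 + 3 = 10547 varves.
A: 2228.1 mm over 10547 years gives 2228.1 / 10547 ≈ 0.211 mm per year.
B's length ≈ 0.211 × 16698 = 3523.3 mm.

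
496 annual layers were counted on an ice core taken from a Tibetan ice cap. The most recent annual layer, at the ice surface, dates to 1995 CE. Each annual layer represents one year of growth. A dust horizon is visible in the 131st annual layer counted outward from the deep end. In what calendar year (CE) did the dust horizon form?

1630 CE

496 − 131 = 365 annual layers lie beyond the dust horizon toward the ice surface.
1995 − 365 = 1630 CE.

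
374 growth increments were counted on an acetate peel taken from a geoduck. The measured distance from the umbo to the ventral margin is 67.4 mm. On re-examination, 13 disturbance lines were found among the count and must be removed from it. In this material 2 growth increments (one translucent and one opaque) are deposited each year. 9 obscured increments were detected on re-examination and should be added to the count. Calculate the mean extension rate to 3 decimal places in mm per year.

After corrections the count is 374 − 13 + 9 = 370 growth increments.
370 growth increments at 2 per year is 370 / 2 = 185 years.
Mean rate = 67.4 mm / 185 years ≈ 0.364 mm per year.

0.364 mm per year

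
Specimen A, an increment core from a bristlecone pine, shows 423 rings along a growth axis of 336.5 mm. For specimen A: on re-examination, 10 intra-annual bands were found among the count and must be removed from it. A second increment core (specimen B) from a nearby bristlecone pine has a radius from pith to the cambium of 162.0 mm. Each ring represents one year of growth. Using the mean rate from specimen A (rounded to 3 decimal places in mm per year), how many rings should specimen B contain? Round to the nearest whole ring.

199 rings

Specimen A: correcting the raw count gives 423 − 10 = 413 true rings.
A: Mean rate = 336.5 mm / 413 years ≈ 0.815 mm/year.
For B, 162.0 / 0.815 = 198.77 years ≈ 199 rings.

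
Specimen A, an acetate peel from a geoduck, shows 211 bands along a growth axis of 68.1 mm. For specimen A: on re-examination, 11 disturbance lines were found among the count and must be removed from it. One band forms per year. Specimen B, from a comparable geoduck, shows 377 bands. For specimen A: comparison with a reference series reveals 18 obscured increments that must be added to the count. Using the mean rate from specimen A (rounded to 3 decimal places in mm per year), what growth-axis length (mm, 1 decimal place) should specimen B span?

Specimen A: after corrections the count is 211 − 11 + 18 = 218 bands.
A: Extension rate ≈ 68.1 / 218 = 0.312 mm/yr.
B's length ≈ 0.312 × 377 = 117.6 mm.

117.6 mm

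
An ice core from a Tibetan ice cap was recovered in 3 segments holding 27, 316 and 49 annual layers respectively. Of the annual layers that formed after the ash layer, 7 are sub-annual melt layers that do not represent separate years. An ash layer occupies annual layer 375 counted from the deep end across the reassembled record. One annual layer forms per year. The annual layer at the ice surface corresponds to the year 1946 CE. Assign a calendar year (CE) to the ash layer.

1936 CE

Total annual layers = 27 + 316 + 49 = 392.
392 − 375 = 17 annual layers lie beyond the ash layer toward the ice surface.
Excluding 7 false annual layers: 17 − 7 = 10.
The annual layer at the ice surface is 1946 CE, so the ash layer dates to 1946 − 10 = 1936 CE.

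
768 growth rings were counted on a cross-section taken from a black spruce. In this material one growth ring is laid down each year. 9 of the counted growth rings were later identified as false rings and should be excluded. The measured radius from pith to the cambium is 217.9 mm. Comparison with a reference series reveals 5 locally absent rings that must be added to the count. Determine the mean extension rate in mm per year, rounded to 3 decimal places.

0.285 mm per year

After corrections the count is 768 − 9 + 5 = 764 growth rings.
Extension rate ≈ 217.9 / 764 = 0.285 mm per year.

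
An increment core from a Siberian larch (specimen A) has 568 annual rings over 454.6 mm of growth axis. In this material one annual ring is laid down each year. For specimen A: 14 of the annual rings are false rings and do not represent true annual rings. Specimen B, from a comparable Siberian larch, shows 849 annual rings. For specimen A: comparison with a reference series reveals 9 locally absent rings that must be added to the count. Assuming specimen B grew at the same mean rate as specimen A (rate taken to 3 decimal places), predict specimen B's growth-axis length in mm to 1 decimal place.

685.1 mm

Specimen A: adjusted count: 568 − 14 + 9 = 563 annual rings.
A: 454.6 mm over 563 years gives 454.6 / 563 ≈ 0.807 mm/yr.
B's length ≈ 0.807 × 849 = 685.1 mm.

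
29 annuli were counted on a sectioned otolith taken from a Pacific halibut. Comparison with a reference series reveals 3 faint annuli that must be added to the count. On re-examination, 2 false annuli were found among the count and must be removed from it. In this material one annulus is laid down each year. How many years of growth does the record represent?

30 years

True annulus count = 29 − 2 + 3 = 30.
At one annulus per year, that is 30 years.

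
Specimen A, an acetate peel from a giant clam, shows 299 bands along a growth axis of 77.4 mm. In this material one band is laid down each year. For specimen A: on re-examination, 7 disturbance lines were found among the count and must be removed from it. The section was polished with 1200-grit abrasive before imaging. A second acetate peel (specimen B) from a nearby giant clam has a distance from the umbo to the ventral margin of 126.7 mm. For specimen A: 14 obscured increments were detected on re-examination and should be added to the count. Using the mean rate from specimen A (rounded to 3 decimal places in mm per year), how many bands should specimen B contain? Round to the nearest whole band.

501 bands

Specimen A: after corrections the count is 299 − 7 + 14 = 306 bands.
A: Mean rate = 77.4 mm / 306 years ≈ 0.253 mm per year.
For B, 126.7 / 0.253 = 500.79 years ≈ 501 bands.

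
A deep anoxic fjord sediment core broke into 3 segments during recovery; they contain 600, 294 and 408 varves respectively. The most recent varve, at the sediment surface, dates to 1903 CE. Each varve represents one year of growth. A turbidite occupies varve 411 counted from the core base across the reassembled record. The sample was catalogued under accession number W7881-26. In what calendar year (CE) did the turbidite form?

1012 CE

Total varves = 600 + 294 + 408 = 1302.
The turbidite sits at varve 411 from the core base, so 1302 − 411 = 891 varves formed after it.
The varve at the sediment surface is 1903 CE, so the turbidite dates to 1903 − 891 = 1012 CE.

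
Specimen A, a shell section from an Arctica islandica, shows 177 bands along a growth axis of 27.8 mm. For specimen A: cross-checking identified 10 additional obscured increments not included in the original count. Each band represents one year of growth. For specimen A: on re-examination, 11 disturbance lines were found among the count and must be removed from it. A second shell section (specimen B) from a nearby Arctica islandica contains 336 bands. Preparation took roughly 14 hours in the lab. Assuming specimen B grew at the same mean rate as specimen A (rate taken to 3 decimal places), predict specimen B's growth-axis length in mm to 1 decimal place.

Specimen A: adjusted count: 177 − 11 + 10 = 176 bands.
A: Extension rate ≈ 27.8 / 176 = 0.158 mm/year.
B's length ≈ 0.158 × 336 = 53.1 mm.

53.1 mm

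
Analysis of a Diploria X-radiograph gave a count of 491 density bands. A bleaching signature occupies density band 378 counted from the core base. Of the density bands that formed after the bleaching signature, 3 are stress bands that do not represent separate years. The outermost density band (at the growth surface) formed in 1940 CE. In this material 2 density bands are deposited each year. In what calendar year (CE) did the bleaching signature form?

The bleaching signature sits at density band 378 from the core base, so 491 − 378 = 113 density bands formed after it.
113 − 3 false = 110 true density bands after the bleaching signature.
Dividing by 2 density bands per year: 110 / 2 = 55 years.
The density band at the growth surface is 1940 CE, so the bleaching signature dates to 1940 − 55 = 1885 CE.

1885 CE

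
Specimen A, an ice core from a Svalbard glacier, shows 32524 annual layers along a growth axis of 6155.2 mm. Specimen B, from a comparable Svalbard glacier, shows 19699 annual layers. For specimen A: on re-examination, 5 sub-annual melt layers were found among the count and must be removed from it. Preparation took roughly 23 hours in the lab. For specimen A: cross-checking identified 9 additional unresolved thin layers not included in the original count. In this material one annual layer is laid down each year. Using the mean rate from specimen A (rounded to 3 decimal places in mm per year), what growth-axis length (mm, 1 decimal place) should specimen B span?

Specimen A: after corrections the count is 32524 − 5 + 9 = 32528 annual layers.
A: 6155.2 mm over 32528 years gives 6155.2 / 32528 ≈ 0.189 mm/yr.
For B, 0.189 mm/year × 19699 years = 3723.1 mm.

3723.1 mm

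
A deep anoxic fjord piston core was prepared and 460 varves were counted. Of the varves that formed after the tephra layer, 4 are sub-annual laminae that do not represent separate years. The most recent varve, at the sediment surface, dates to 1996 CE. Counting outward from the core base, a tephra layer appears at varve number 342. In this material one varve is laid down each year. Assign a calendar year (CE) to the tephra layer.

Between varve 342 and the sediment surface there are 460 − 342 = 118 varves.
118 − 4 false = 114 true varves after the tephra layer.
Counting back 114 years from 1996 CE places the tephra layer in 1996 − 114 = 1882 CE.

1882 CE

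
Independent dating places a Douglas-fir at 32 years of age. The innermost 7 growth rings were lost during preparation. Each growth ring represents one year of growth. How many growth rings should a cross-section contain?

25 growth rings

Expected growth rings over 32 years: 32.
32 − 7 missed = 25 growth rings expected in the prepared section.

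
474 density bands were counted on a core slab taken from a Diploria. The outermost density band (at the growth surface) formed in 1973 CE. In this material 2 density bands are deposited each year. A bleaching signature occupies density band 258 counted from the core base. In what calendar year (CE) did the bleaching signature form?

1865 CE

The bleaching signature sits at density band 258 from the core base, so 474 − 258 = 216 density bands formed after it.
Dividing by 2 density bands per year: 216 / 2 = 108 years.
1973 − 108 = 1865 CE.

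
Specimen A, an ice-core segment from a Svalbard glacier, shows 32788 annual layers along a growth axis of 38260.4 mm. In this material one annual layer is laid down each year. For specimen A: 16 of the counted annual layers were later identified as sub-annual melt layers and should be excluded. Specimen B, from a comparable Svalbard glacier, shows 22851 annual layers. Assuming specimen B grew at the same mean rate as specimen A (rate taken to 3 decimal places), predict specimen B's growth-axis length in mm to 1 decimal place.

Specimen A: true annual layer count = 32788 − 16 = 32772.
A: Mean rate = 38260.4 mm / 32772 years ≈ 1.167 mm/year.
B's length ≈ 1.167 × 22851 = 26667.1 mm.

26667.1 mm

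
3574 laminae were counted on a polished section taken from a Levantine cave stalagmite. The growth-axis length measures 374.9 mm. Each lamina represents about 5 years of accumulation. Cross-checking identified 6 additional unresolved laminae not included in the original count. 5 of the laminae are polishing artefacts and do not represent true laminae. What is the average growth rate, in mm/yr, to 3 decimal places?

0.021 mm/yr

Correcting the raw count gives 3574 − 5 + 6 = 3575 true laminae.
3575 laminae at 5 years each span 3575 × 5 = 17875 years.
Mean rate = 374.9 mm / 17875 years ≈ 0.021 mm/yr.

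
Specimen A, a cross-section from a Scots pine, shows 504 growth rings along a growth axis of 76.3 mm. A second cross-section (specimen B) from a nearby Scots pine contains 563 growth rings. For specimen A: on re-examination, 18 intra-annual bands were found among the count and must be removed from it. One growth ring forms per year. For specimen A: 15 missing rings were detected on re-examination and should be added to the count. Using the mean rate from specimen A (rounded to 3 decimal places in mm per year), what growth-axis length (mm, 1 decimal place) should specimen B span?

85.6 mm

Specimen A: after corrections the count is 504 − 18 + 15 = 501 growth rings.
A: Extension rate ≈ 76.3 / 501 = 0.152 mm/year.
Length of B = 0.152 × 563 = 85.6 mm.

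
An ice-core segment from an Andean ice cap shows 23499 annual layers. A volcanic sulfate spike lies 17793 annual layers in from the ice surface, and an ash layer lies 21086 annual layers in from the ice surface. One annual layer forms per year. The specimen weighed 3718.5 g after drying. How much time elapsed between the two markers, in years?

3293 years

21086 − 17793 = 3293 annual layers lie between the two events.
One annual layer per year makes the interval 3293 years.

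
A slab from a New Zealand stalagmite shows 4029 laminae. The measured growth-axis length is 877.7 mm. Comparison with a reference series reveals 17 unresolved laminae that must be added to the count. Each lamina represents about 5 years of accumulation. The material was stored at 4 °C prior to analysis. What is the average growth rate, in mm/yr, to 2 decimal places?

0.04 mm/yr

True lamina count = 4029 + 17 = 4046.
Multiplying by 5 years per lamina: 4046 × 5 = 20230 years.
Mean rate = 877.7 mm / 20230 years ≈ 0.04 mm/yr.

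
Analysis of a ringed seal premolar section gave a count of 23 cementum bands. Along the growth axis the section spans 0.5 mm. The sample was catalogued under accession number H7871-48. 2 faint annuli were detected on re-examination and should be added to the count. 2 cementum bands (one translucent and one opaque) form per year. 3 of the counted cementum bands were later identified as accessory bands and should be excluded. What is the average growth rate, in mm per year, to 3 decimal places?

After corrections the count is 23 − 3 + 2 = 22 cementum bands.
22 cementum bands at 2 per year is 22 / 2 = 11 years.
Extension rate ≈ 0.5 / 11 = 0.045 mm per year.

0.045 mm per year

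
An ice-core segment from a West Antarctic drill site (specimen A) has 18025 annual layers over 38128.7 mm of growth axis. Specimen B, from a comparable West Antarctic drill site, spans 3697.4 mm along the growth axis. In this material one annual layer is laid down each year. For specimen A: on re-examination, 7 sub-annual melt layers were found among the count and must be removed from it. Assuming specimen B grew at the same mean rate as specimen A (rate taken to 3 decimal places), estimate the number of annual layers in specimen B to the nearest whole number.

1747 annual layers

Specimen A: adjusted count: 18025 − 7 = 18018 annual layers.
A: Mean rate = 38128.7 mm / 18018 years ≈ 2.116 mm per year.
B spans 3697.4 / 2.116 = 1747.35 years ≈ 1747 annual layers.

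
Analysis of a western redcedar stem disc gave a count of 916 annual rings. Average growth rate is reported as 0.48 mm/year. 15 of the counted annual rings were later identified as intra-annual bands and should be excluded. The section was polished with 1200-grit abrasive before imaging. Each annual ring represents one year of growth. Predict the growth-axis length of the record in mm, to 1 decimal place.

True annual ring count = 916 − 15 = 901.
Length ≈ 0.48 × 901 = 432.5 mm.

432.5 mm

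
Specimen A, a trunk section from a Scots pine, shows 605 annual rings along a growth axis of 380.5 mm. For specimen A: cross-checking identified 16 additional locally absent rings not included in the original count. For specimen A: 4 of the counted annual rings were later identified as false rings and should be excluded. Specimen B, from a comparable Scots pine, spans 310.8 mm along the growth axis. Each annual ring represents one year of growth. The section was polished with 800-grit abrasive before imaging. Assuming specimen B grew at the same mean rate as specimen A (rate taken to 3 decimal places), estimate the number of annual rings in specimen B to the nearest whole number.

Specimen A: correcting the raw count gives 605 − 4 + 16 = 617 true annual rings.
A: Mean rate = 380.5 mm / 617 years ≈ 0.617 mm/year.
For B, 310.8 / 0.617 = 503.73 years ≈ 504 annual rings.

504 annual rings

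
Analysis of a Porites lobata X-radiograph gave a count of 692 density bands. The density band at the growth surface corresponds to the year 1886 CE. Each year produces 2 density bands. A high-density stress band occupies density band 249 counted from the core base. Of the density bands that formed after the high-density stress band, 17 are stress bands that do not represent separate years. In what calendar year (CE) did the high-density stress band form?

1673 CE

The high-density stress band sits at density band 249 from the core base, so 692 − 249 = 443 density bands formed after it.
443 − 17 false = 426 true density bands after the high-density stress band.
Dividing by 2 density bands per year: 426 / 2 = 213 years.
1886 − 213 = 1673 CE.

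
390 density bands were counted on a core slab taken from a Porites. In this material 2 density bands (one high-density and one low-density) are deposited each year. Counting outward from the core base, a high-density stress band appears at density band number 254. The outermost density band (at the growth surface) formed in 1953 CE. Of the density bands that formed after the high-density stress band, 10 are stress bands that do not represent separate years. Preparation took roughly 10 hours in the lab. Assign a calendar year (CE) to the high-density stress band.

The high-density stress band sits at density band 254 from the core base, so 390 − 254 = 136 density bands formed after it.
Removing the 10 false density bands leaves 136 − 10 = 126 true density bands beyond the high-density stress band.
126 density bands at 2 per year is 126 / 2 = 63 years.
1953 − 63 = 1890 CE.

1890 CE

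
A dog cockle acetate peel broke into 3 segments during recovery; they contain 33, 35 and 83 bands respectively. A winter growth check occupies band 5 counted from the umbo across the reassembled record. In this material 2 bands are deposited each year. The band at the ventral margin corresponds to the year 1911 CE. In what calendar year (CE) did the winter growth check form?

1838 CE

Total bands = 33 + 35 + 83 = 151.
151 − 5 = 146 bands lie beyond the winter growth check toward the ventral margin.
With 2 bands per year, 146 / 2 = 73 years.
1911 − 73 = 1838 CE.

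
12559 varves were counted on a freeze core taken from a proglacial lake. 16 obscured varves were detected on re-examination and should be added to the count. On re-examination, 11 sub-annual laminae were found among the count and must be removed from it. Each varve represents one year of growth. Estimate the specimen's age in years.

12564 yr

True varve count = 12559 − 11 + 16 = 12564.
At one varve per year, that is 12564 years.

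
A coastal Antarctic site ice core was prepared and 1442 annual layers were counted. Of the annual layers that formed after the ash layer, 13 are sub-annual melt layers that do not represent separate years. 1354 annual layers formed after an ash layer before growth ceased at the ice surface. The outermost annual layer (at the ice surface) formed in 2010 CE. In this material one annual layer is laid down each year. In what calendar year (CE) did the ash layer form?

1354 annual layers post-date the ash layer.
Removing the 13 false annual layers leaves 1354 − 13 = 1341 true annual layers beyond the ash layer.
Counting back 1341 years from 2010 CE places the ash layer in 2010 − 1341 = 669 CE.

669 CE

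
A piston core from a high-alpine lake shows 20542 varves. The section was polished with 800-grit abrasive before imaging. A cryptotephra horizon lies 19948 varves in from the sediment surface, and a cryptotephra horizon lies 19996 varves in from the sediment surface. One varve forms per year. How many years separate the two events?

Separation: 19996 − 19948 = 48 varves.
One varve per year makes the interval 48 years.

48 years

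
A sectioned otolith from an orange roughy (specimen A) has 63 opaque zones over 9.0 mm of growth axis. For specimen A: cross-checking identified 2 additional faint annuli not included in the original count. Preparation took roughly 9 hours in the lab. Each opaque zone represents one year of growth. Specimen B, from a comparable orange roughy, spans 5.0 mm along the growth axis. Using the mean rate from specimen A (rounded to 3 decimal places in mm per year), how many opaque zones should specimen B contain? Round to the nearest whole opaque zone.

36 opaque zones

Specimen A: after corrections the count is 63 + 2 = 65 opaque zones.
A: 9.0 mm over 65 years gives 9.0 / 65 ≈ 0.138 mm/year.
B spans 5.0 / 0.138 = 36.23 years ≈ 36 opaque zones.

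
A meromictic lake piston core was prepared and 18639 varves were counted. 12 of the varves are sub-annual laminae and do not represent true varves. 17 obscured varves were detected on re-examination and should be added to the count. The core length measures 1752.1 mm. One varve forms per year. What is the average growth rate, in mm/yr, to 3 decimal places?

True varve count = 18639 − 12 + 17 = 18644.
Extension rate ≈ 1752.1 / 18644 = 0.094 mm/yr.

0.094 mm/yr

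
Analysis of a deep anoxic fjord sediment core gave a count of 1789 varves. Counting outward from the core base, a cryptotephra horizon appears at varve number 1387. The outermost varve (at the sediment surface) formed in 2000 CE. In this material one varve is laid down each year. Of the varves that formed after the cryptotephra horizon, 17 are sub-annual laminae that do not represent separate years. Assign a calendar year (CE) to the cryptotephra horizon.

1789 − 1387 = 402 varves lie beyond the cryptotephra horizon toward the sediment surface.
Removing the 17 false varves leaves 402 − 17 = 385 true varves beyond the cryptotephra horizon.
2000 − 385 = 1615 CE.

1615 CE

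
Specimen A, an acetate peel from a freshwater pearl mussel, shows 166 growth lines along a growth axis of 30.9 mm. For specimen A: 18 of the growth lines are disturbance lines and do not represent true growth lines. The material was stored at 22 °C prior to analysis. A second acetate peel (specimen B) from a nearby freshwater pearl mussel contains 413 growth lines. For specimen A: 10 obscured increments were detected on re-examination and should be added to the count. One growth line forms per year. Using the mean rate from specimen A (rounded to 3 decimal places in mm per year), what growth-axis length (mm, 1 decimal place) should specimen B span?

80.9 mm

Specimen A: adjusted count: 166 − 18 + 10 = 158 growth lines.
A: Extension rate ≈ 30.9 / 158 = 0.196 mm per year.
B's length ≈ 0.196 × 413 = 80.9 mm.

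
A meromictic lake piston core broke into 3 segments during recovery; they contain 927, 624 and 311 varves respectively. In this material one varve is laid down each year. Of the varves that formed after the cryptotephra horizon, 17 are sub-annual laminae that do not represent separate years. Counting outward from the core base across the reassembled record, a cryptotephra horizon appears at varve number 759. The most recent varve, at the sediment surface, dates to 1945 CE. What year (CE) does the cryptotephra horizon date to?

859 CE

Total varves = 927 + 624 + 311 = 1862.
The cryptotephra horizon sits at varve 759 from the core base, so 1862 − 759 = 1103 varves formed after it.
Removing the 17 false varves leaves 1103 − 17 = 1086 true varves beyond the cryptotephra horizon.
1945 − 1086 = 859 CE.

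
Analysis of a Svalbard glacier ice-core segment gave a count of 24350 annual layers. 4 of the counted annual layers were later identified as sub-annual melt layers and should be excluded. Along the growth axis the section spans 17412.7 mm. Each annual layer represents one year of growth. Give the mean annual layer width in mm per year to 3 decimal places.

0.715 mm per year

True annual layer count = 24350 − 4 = 24346.
Extension rate ≈ 17412.7 / 24346 = 0.715 mm per year.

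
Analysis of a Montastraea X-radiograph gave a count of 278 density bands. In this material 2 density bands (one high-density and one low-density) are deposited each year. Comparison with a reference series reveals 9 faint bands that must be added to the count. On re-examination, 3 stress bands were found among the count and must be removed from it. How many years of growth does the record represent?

142 yr

True density band count = 278 − 3 + 9 = 284.
284 density bands at 2 per year is 284 / 2 = 142 years.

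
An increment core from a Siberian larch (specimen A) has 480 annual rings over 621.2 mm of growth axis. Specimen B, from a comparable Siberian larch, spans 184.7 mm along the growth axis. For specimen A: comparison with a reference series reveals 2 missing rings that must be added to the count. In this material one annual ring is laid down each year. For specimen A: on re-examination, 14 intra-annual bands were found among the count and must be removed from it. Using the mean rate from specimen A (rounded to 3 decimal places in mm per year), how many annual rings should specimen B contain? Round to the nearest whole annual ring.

139 annual rings

Specimen A: after corrections the count is 480 − 14 + 2 = 468 annual rings.
A: Extension rate ≈ 621.2 / 468 = 1.327 mm per year.
For B, 184.7 / 1.327 = 139.19 years ≈ 139 annual rings.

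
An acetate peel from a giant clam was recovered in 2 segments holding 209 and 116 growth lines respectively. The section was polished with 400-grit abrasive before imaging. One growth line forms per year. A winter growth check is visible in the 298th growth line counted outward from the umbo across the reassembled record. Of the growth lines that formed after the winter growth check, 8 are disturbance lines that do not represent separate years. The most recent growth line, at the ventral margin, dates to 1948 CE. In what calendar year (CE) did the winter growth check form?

1929 CE

Total growth lines = 209 + 116 = 325.
Between growth line 298 and the ventral margin there are 325 − 298 = 27 growth lines.
27 − 8 false = 19 true growth lines after the winter growth check.
The growth line at the ventral margin is 1948 CE, so the winter growth check dates to 1948 − 19 = 1929 CE.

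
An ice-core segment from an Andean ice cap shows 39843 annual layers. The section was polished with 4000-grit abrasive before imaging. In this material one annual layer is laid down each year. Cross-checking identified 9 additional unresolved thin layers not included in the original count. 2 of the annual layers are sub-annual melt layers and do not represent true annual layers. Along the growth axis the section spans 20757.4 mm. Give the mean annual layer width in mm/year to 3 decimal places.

Correcting the raw count gives 39843 − 2 + 9 = 39850 true annual layers.
Extension rate ≈ 20757.4 / 39850 = 0.521 mm/year.

0.521 mm/year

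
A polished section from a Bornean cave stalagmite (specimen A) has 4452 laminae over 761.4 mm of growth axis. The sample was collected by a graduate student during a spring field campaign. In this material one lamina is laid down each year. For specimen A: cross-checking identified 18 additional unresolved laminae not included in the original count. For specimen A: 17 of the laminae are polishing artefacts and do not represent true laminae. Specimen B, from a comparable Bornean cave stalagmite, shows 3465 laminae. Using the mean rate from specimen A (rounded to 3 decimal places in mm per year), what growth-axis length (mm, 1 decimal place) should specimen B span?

Specimen A: adjusted count: 4452 − 17 + 18 = 4453 laminae.
A: Mean rate = 761.4 mm / 4453 years ≈ 0.171 mm/year.
For B, 0.171 mm/year × 3465 years = 592.5 mm.

592.5 mm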